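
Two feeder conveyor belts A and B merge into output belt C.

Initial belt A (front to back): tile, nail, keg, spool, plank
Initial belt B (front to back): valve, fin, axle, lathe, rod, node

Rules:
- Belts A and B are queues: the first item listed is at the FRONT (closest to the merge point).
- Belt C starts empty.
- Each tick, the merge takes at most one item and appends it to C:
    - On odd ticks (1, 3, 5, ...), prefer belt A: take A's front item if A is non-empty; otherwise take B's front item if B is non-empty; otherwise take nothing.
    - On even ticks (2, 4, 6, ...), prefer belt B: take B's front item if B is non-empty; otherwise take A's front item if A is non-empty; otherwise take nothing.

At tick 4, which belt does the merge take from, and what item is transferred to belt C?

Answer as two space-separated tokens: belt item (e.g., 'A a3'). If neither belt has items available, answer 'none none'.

Answer: B fin

Derivation:
Tick 1: prefer A, take tile from A; A=[nail,keg,spool,plank] B=[valve,fin,axle,lathe,rod,node] C=[tile]
Tick 2: prefer B, take valve from B; A=[nail,keg,spool,plank] B=[fin,axle,lathe,rod,node] C=[tile,valve]
Tick 3: prefer A, take nail from A; A=[keg,spool,plank] B=[fin,axle,lathe,rod,node] C=[tile,valve,nail]
Tick 4: prefer B, take fin from B; A=[keg,spool,plank] B=[axle,lathe,rod,node] C=[tile,valve,nail,fin]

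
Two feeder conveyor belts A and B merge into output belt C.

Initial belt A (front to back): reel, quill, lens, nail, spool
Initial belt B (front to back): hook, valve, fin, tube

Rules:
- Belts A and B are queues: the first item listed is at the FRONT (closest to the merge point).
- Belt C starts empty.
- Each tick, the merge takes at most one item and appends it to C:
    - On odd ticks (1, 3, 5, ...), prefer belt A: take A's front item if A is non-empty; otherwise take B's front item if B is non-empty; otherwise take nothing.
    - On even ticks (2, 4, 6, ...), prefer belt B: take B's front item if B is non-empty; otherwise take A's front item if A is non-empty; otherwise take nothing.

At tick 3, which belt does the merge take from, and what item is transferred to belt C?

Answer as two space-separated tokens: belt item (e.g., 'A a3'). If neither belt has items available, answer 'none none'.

Answer: A quill

Derivation:
Tick 1: prefer A, take reel from A; A=[quill,lens,nail,spool] B=[hook,valve,fin,tube] C=[reel]
Tick 2: prefer B, take hook from B; A=[quill,lens,nail,spool] B=[valve,fin,tube] C=[reel,hook]
Tick 3: prefer A, take quill from A; A=[lens,nail,spool] B=[valve,fin,tube] C=[reel,hook,quill]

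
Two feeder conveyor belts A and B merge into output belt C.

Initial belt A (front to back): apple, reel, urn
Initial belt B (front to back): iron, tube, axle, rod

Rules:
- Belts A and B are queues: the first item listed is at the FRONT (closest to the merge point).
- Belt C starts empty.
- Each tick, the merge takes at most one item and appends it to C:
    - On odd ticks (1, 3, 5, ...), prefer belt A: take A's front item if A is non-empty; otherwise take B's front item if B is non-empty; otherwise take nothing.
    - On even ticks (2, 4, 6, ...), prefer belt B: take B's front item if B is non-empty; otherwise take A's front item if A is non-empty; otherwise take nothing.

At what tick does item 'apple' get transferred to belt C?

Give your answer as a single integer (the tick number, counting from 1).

Tick 1: prefer A, take apple from A; A=[reel,urn] B=[iron,tube,axle,rod] C=[apple]

Answer: 1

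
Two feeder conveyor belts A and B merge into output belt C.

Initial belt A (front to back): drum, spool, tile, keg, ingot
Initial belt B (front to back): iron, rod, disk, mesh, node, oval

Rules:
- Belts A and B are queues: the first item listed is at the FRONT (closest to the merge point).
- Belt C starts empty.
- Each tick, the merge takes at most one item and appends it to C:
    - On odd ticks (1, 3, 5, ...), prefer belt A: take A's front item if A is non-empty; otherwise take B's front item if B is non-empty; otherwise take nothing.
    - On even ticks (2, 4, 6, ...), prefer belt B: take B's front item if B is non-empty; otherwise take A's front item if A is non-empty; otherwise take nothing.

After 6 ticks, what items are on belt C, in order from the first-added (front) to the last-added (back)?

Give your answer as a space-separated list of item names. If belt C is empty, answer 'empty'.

Tick 1: prefer A, take drum from A; A=[spool,tile,keg,ingot] B=[iron,rod,disk,mesh,node,oval] C=[drum]
Tick 2: prefer B, take iron from B; A=[spool,tile,keg,ingot] B=[rod,disk,mesh,node,oval] C=[drum,iron]
Tick 3: prefer A, take spool from A; A=[tile,keg,ingot] B=[rod,disk,mesh,node,oval] C=[drum,iron,spool]
Tick 4: prefer B, take rod from B; A=[tile,keg,ingot] B=[disk,mesh,node,oval] C=[drum,iron,spool,rod]
Tick 5: prefer A, take tile from A; A=[keg,ingot] B=[disk,mesh,node,oval] C=[drum,iron,spool,rod,tile]
Tick 6: prefer B, take disk from B; A=[keg,ingot] B=[mesh,node,oval] C=[drum,iron,spool,rod,tile,disk]

Answer: drum iron spool rod tile disk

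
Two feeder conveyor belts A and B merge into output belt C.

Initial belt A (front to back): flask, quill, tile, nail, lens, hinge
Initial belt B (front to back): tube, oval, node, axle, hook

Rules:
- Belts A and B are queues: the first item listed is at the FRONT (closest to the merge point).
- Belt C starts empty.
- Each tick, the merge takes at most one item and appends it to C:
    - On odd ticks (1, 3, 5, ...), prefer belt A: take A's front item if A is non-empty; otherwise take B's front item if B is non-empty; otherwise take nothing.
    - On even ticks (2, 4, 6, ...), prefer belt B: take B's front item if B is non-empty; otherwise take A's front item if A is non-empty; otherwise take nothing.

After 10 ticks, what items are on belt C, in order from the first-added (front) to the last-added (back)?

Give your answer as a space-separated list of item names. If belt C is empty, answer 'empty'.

Answer: flask tube quill oval tile node nail axle lens hook

Derivation:
Tick 1: prefer A, take flask from A; A=[quill,tile,nail,lens,hinge] B=[tube,oval,node,axle,hook] C=[flask]
Tick 2: prefer B, take tube from B; A=[quill,tile,nail,lens,hinge] B=[oval,node,axle,hook] C=[flask,tube]
Tick 3: prefer A, take quill from A; A=[tile,nail,lens,hinge] B=[oval,node,axle,hook] C=[flask,tube,quill]
Tick 4: prefer B, take oval from B; A=[tile,nail,lens,hinge] B=[node,axle,hook] C=[flask,tube,quill,oval]
Tick 5: prefer A, take tile from A; A=[nail,lens,hinge] B=[node,axle,hook] C=[flask,tube,quill,oval,tile]
Tick 6: prefer B, take node from B; A=[nail,lens,hinge] B=[axle,hook] C=[flask,tube,quill,oval,tile,node]
Tick 7: prefer A, take nail from A; A=[lens,hinge] B=[axle,hook] C=[flask,tube,quill,oval,tile,node,nail]
Tick 8: prefer B, take axle from B; A=[lens,hinge] B=[hook] C=[flask,tube,quill,oval,tile,node,nail,axle]
Tick 9: prefer A, take lens from A; A=[hinge] B=[hook] C=[flask,tube,quill,oval,tile,node,nail,axle,lens]
Tick 10: prefer B, take hook from B; A=[hinge] B=[-] C=[flask,tube,quill,oval,tile,node,nail,axle,lens,hook]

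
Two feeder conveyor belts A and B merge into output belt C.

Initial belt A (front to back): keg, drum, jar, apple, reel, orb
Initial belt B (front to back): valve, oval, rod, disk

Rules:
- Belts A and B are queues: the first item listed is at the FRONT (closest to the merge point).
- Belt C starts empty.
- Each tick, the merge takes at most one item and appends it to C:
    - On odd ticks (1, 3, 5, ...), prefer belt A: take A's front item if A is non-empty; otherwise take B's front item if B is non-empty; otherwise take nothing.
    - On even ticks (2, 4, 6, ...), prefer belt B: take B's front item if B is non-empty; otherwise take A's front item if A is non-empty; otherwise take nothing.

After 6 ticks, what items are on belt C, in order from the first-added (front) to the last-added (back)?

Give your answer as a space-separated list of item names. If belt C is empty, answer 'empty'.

Answer: keg valve drum oval jar rod

Derivation:
Tick 1: prefer A, take keg from A; A=[drum,jar,apple,reel,orb] B=[valve,oval,rod,disk] C=[keg]
Tick 2: prefer B, take valve from B; A=[drum,jar,apple,reel,orb] B=[oval,rod,disk] C=[keg,valve]
Tick 3: prefer A, take drum from A; A=[jar,apple,reel,orb] B=[oval,rod,disk] C=[keg,valve,drum]
Tick 4: prefer B, take oval from B; A=[jar,apple,reel,orb] B=[rod,disk] C=[keg,valve,drum,oval]
Tick 5: prefer A, take jar from A; A=[apple,reel,orb] B=[rod,disk] C=[keg,valve,drum,oval,jar]
Tick 6: prefer B, take rod from B; A=[apple,reel,orb] B=[disk] C=[keg,valve,drum,oval,jar,rod]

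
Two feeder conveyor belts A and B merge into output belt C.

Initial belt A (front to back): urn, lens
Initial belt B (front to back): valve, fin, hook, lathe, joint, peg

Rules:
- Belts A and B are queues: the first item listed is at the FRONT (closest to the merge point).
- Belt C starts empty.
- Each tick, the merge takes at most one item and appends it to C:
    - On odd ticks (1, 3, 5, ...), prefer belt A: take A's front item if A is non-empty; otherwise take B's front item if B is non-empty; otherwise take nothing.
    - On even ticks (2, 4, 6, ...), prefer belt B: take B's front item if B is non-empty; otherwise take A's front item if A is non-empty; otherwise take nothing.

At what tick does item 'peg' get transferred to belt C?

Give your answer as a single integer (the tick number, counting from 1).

Tick 1: prefer A, take urn from A; A=[lens] B=[valve,fin,hook,lathe,joint,peg] C=[urn]
Tick 2: prefer B, take valve from B; A=[lens] B=[fin,hook,lathe,joint,peg] C=[urn,valve]
Tick 3: prefer A, take lens from A; A=[-] B=[fin,hook,lathe,joint,peg] C=[urn,valve,lens]
Tick 4: prefer B, take fin from B; A=[-] B=[hook,lathe,joint,peg] C=[urn,valve,lens,fin]
Tick 5: prefer A, take hook from B; A=[-] B=[lathe,joint,peg] C=[urn,valve,lens,fin,hook]
Tick 6: prefer B, take lathe from B; A=[-] B=[joint,peg] C=[urn,valve,lens,fin,hook,lathe]
Tick 7: prefer A, take joint from B; A=[-] B=[peg] C=[urn,valve,lens,fin,hook,lathe,joint]
Tick 8: prefer B, take peg from B; A=[-] B=[-] C=[urn,valve,lens,fin,hook,lathe,joint,peg]

Answer: 8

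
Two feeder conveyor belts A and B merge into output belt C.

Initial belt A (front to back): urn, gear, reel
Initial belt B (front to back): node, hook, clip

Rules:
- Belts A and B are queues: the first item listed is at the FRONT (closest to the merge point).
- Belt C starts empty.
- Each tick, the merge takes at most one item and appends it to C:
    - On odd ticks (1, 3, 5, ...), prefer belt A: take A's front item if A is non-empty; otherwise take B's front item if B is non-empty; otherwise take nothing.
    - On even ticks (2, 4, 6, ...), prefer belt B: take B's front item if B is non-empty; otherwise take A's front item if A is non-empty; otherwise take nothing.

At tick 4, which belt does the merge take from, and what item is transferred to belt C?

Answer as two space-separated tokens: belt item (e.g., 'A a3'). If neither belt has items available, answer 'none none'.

Answer: B hook

Derivation:
Tick 1: prefer A, take urn from A; A=[gear,reel] B=[node,hook,clip] C=[urn]
Tick 2: prefer B, take node from B; A=[gear,reel] B=[hook,clip] C=[urn,node]
Tick 3: prefer A, take gear from A; A=[reel] B=[hook,clip] C=[urn,node,gear]
Tick 4: prefer B, take hook from B; A=[reel] B=[clip] C=[urn,node,gear,hook]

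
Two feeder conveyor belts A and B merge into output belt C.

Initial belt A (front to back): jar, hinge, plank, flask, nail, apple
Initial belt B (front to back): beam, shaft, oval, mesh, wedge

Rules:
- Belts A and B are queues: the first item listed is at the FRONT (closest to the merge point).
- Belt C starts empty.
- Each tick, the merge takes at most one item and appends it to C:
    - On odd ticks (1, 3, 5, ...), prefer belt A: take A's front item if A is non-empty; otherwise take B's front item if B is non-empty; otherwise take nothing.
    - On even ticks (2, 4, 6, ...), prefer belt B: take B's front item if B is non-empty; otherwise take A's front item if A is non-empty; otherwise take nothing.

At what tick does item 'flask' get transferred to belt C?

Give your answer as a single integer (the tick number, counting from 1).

Answer: 7

Derivation:
Tick 1: prefer A, take jar from A; A=[hinge,plank,flask,nail,apple] B=[beam,shaft,oval,mesh,wedge] C=[jar]
Tick 2: prefer B, take beam from B; A=[hinge,plank,flask,nail,apple] B=[shaft,oval,mesh,wedge] C=[jar,beam]
Tick 3: prefer A, take hinge from A; A=[plank,flask,nail,apple] B=[shaft,oval,mesh,wedge] C=[jar,beam,hinge]
Tick 4: prefer B, take shaft from B; A=[plank,flask,nail,apple] B=[oval,mesh,wedge] C=[jar,beam,hinge,shaft]
Tick 5: prefer A, take plank from A; A=[flask,nail,apple] B=[oval,mesh,wedge] C=[jar,beam,hinge,shaft,plank]
Tick 6: prefer B, take oval from B; A=[flask,nail,apple] B=[mesh,wedge] C=[jar,beam,hinge,shaft,plank,oval]
Tick 7: prefer A, take flask from A; A=[nail,apple] B=[mesh,wedge] C=[jar,beam,hinge,shaft,plank,oval,flask]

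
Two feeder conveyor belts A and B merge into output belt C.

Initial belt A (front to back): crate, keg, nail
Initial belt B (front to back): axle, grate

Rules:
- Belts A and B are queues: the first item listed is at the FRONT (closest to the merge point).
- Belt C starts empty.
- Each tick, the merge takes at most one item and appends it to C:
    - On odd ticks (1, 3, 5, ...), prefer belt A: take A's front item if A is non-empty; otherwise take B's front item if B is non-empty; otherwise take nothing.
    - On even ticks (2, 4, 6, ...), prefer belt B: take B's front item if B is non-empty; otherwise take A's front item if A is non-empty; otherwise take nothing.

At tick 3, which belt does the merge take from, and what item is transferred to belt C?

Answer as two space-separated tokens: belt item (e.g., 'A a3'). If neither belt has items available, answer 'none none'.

Tick 1: prefer A, take crate from A; A=[keg,nail] B=[axle,grate] C=[crate]
Tick 2: prefer B, take axle from B; A=[keg,nail] B=[grate] C=[crate,axle]
Tick 3: prefer A, take keg from A; A=[nail] B=[grate] C=[crate,axle,keg]

Answer: A keg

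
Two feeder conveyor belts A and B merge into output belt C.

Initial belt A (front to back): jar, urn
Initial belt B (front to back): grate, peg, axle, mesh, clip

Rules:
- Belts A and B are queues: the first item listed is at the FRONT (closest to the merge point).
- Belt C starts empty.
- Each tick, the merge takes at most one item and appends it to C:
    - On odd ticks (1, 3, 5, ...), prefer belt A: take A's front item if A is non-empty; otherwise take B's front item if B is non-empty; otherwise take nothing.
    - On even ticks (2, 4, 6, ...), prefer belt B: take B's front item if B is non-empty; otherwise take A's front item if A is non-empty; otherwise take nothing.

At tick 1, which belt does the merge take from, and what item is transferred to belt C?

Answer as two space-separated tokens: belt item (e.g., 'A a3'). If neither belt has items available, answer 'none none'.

Answer: A jar

Derivation:
Tick 1: prefer A, take jar from A; A=[urn] B=[grate,peg,axle,mesh,clip] C=[jar]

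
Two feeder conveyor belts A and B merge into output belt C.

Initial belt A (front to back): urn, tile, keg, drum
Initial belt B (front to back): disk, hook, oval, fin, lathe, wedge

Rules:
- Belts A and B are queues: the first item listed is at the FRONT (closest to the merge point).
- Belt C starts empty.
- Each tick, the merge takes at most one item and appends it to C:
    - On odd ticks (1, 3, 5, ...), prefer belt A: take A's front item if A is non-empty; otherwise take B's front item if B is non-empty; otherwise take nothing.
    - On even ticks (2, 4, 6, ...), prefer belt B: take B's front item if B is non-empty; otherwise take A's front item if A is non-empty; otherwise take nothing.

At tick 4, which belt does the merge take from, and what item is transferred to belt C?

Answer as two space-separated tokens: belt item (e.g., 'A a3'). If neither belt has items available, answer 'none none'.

Tick 1: prefer A, take urn from A; A=[tile,keg,drum] B=[disk,hook,oval,fin,lathe,wedge] C=[urn]
Tick 2: prefer B, take disk from B; A=[tile,keg,drum] B=[hook,oval,fin,lathe,wedge] C=[urn,disk]
Tick 3: prefer A, take tile from A; A=[keg,drum] B=[hook,oval,fin,lathe,wedge] C=[urn,disk,tile]
Tick 4: prefer B, take hook from B; A=[keg,drum] B=[oval,fin,lathe,wedge] C=[urn,disk,tile,hook]

Answer: B hook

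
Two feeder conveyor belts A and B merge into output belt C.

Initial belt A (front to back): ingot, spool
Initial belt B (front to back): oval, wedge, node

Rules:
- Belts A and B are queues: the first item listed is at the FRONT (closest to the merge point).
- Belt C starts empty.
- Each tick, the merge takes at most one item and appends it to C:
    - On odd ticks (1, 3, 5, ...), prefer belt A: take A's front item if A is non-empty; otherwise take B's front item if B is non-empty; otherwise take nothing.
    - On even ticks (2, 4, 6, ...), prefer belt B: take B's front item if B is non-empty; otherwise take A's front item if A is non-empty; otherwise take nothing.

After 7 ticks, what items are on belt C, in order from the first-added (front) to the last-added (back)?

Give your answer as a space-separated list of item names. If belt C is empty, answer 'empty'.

Tick 1: prefer A, take ingot from A; A=[spool] B=[oval,wedge,node] C=[ingot]
Tick 2: prefer B, take oval from B; A=[spool] B=[wedge,node] C=[ingot,oval]
Tick 3: prefer A, take spool from A; A=[-] B=[wedge,node] C=[ingot,oval,spool]
Tick 4: prefer B, take wedge from B; A=[-] B=[node] C=[ingot,oval,spool,wedge]
Tick 5: prefer A, take node from B; A=[-] B=[-] C=[ingot,oval,spool,wedge,node]
Tick 6: prefer B, both empty, nothing taken; A=[-] B=[-] C=[ingot,oval,spool,wedge,node]
Tick 7: prefer A, both empty, nothing taken; A=[-] B=[-] C=[ingot,oval,spool,wedge,node]

Answer: ingot oval spool wedge node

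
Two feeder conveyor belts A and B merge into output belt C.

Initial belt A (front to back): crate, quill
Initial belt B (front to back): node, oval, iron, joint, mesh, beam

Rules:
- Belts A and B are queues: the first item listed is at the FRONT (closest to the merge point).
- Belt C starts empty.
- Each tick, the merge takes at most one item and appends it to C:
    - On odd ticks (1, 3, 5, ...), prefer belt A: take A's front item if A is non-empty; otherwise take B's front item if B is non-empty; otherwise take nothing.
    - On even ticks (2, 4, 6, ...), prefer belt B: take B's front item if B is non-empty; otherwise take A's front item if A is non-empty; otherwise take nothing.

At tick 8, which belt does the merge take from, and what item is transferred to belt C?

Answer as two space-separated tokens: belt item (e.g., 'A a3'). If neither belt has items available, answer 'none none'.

Tick 1: prefer A, take crate from A; A=[quill] B=[node,oval,iron,joint,mesh,beam] C=[crate]
Tick 2: prefer B, take node from B; A=[quill] B=[oval,iron,joint,mesh,beam] C=[crate,node]
Tick 3: prefer A, take quill from A; A=[-] B=[oval,iron,joint,mesh,beam] C=[crate,node,quill]
Tick 4: prefer B, take oval from B; A=[-] B=[iron,joint,mesh,beam] C=[crate,node,quill,oval]
Tick 5: prefer A, take iron from B; A=[-] B=[joint,mesh,beam] C=[crate,node,quill,oval,iron]
Tick 6: prefer B, take joint from B; A=[-] B=[mesh,beam] C=[crate,node,quill,oval,iron,joint]
Tick 7: prefer A, take mesh from B; A=[-] B=[beam] C=[crate,node,quill,oval,iron,joint,mesh]
Tick 8: prefer B, take beam from B; A=[-] B=[-] C=[crate,node,quill,oval,iron,joint,mesh,beam]

Answer: B beam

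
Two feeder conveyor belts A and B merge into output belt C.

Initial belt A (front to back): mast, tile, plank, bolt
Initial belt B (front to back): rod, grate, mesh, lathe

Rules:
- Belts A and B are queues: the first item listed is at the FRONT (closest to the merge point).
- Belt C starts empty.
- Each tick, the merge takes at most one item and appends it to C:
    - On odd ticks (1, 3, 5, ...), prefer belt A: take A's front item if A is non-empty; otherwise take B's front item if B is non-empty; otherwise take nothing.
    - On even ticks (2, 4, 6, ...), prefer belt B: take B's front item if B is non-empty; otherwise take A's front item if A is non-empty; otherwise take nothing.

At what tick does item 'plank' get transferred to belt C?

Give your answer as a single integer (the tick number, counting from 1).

Tick 1: prefer A, take mast from A; A=[tile,plank,bolt] B=[rod,grate,mesh,lathe] C=[mast]
Tick 2: prefer B, take rod from B; A=[tile,plank,bolt] B=[grate,mesh,lathe] C=[mast,rod]
Tick 3: prefer A, take tile from A; A=[plank,bolt] B=[grate,mesh,lathe] C=[mast,rod,tile]
Tick 4: prefer B, take grate from B; A=[plank,bolt] B=[mesh,lathe] C=[mast,rod,tile,grate]
Tick 5: prefer A, take plank from A; A=[bolt] B=[mesh,lathe] C=[mast,rod,tile,grate,plank]

Answer: 5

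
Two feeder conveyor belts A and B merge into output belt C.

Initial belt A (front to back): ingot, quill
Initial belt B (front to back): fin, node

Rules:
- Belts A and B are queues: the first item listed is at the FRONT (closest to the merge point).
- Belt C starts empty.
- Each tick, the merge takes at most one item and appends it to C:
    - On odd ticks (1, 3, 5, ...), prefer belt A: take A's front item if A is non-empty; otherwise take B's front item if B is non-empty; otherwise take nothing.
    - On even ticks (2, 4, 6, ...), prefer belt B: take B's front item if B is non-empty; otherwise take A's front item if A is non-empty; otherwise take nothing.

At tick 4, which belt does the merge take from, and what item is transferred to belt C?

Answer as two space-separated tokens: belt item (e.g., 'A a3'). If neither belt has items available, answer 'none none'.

Tick 1: prefer A, take ingot from A; A=[quill] B=[fin,node] C=[ingot]
Tick 2: prefer B, take fin from B; A=[quill] B=[node] C=[ingot,fin]
Tick 3: prefer A, take quill from A; A=[-] B=[node] C=[ingot,fin,quill]
Tick 4: prefer B, take node from B; A=[-] B=[-] C=[ingot,fin,quill,node]

Answer: B node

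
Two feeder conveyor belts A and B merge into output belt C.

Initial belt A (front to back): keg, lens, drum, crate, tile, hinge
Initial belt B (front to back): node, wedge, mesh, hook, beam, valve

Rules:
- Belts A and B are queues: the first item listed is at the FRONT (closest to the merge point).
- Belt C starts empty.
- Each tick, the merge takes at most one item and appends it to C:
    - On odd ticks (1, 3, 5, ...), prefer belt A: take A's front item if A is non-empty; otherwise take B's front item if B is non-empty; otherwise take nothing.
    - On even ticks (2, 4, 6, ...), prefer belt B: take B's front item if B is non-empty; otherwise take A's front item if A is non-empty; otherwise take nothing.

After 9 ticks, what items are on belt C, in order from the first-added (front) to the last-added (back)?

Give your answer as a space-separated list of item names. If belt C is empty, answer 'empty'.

Answer: keg node lens wedge drum mesh crate hook tile

Derivation:
Tick 1: prefer A, take keg from A; A=[lens,drum,crate,tile,hinge] B=[node,wedge,mesh,hook,beam,valve] C=[keg]
Tick 2: prefer B, take node from B; A=[lens,drum,crate,tile,hinge] B=[wedge,mesh,hook,beam,valve] C=[keg,node]
Tick 3: prefer A, take lens from A; A=[drum,crate,tile,hinge] B=[wedge,mesh,hook,beam,valve] C=[keg,node,lens]
Tick 4: prefer B, take wedge from B; A=[drum,crate,tile,hinge] B=[mesh,hook,beam,valve] C=[keg,node,lens,wedge]
Tick 5: prefer A, take drum from A; A=[crate,tile,hinge] B=[mesh,hook,beam,valve] C=[keg,node,lens,wedge,drum]
Tick 6: prefer B, take mesh from B; A=[crate,tile,hinge] B=[hook,beam,valve] C=[keg,node,lens,wedge,drum,mesh]
Tick 7: prefer A, take crate from A; A=[tile,hinge] B=[hook,beam,valve] C=[keg,node,lens,wedge,drum,mesh,crate]
Tick 8: prefer B, take hook from B; A=[tile,hinge] B=[beam,valve] C=[keg,node,lens,wedge,drum,mesh,crate,hook]
Tick 9: prefer A, take tile from A; A=[hinge] B=[beam,valve] C=[keg,node,lens,wedge,drum,mesh,crate,hook,tile]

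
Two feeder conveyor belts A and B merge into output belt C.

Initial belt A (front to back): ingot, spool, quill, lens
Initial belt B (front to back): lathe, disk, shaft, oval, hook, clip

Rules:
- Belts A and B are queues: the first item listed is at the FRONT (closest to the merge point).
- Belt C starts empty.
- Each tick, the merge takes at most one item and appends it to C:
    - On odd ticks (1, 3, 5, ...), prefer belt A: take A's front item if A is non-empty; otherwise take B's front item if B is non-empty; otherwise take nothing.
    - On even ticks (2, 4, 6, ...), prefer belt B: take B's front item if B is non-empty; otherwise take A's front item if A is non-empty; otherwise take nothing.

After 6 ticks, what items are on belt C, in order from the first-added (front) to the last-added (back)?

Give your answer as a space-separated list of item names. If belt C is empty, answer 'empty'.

Answer: ingot lathe spool disk quill shaft

Derivation:
Tick 1: prefer A, take ingot from A; A=[spool,quill,lens] B=[lathe,disk,shaft,oval,hook,clip] C=[ingot]
Tick 2: prefer B, take lathe from B; A=[spool,quill,lens] B=[disk,shaft,oval,hook,clip] C=[ingot,lathe]
Tick 3: prefer A, take spool from A; A=[quill,lens] B=[disk,shaft,oval,hook,clip] C=[ingot,lathe,spool]
Tick 4: prefer B, take disk from B; A=[quill,lens] B=[shaft,oval,hook,clip] C=[ingot,lathe,spool,disk]
Tick 5: prefer A, take quill from A; A=[lens] B=[shaft,oval,hook,clip] C=[ingot,lathe,spool,disk,quill]
Tick 6: prefer B, take shaft from B; A=[lens] B=[oval,hook,clip] C=[ingot,lathe,spool,disk,quill,shaft]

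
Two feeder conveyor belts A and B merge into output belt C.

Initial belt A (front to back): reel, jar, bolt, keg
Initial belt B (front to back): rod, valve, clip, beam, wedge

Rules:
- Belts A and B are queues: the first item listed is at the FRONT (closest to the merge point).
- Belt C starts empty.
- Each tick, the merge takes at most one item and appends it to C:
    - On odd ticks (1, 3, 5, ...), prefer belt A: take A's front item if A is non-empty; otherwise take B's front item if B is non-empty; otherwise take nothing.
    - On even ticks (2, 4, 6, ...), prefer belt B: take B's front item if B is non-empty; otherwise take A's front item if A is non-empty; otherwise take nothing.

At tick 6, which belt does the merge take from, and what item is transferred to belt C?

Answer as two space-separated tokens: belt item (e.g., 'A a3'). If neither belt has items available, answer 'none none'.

Answer: B clip

Derivation:
Tick 1: prefer A, take reel from A; A=[jar,bolt,keg] B=[rod,valve,clip,beam,wedge] C=[reel]
Tick 2: prefer B, take rod from B; A=[jar,bolt,keg] B=[valve,clip,beam,wedge] C=[reel,rod]
Tick 3: prefer A, take jar from A; A=[bolt,keg] B=[valve,clip,beam,wedge] C=[reel,rod,jar]
Tick 4: prefer B, take valve from B; A=[bolt,keg] B=[clip,beam,wedge] C=[reel,rod,jar,valve]
Tick 5: prefer A, take bolt from A; A=[keg] B=[clip,beam,wedge] C=[reel,rod,jar,valve,bolt]
Tick 6: prefer B, take clip from B; A=[keg] B=[beam,wedge] C=[reel,rod,jar,valve,bolt,clip]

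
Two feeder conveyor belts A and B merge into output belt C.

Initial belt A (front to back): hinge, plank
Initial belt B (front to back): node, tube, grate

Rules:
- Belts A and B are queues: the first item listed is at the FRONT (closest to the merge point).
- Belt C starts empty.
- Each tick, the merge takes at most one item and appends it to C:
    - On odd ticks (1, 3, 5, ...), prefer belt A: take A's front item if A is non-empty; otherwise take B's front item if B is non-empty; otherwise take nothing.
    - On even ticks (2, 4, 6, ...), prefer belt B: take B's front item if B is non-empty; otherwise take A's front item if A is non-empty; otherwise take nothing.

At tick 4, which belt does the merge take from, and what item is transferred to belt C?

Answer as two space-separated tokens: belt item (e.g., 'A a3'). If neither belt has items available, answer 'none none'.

Tick 1: prefer A, take hinge from A; A=[plank] B=[node,tube,grate] C=[hinge]
Tick 2: prefer B, take node from B; A=[plank] B=[tube,grate] C=[hinge,node]
Tick 3: prefer A, take plank from A; A=[-] B=[tube,grate] C=[hinge,node,plank]
Tick 4: prefer B, take tube from B; A=[-] B=[grate] C=[hinge,node,plank,tube]

Answer: B tube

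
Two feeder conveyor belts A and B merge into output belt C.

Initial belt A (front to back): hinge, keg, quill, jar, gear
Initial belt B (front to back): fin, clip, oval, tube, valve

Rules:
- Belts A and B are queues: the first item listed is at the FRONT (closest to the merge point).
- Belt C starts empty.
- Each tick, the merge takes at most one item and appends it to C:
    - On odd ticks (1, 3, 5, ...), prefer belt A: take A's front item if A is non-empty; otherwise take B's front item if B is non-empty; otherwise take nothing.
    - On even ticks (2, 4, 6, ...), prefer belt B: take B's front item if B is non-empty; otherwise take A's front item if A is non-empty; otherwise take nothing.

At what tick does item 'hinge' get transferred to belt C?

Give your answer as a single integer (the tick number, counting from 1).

Answer: 1

Derivation:
Tick 1: prefer A, take hinge from A; A=[keg,quill,jar,gear] B=[fin,clip,oval,tube,valve] C=[hinge]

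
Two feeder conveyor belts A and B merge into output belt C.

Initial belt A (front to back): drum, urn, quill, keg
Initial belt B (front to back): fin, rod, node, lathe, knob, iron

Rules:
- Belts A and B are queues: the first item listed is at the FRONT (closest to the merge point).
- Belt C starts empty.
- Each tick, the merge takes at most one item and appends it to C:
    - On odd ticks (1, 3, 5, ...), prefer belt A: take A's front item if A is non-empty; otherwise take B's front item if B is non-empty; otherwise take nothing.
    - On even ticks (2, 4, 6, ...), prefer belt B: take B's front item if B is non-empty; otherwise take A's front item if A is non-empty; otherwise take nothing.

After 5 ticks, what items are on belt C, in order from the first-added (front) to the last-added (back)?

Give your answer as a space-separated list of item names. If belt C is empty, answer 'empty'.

Answer: drum fin urn rod quill

Derivation:
Tick 1: prefer A, take drum from A; A=[urn,quill,keg] B=[fin,rod,node,lathe,knob,iron] C=[drum]
Tick 2: prefer B, take fin from B; A=[urn,quill,keg] B=[rod,node,lathe,knob,iron] C=[drum,fin]
Tick 3: prefer A, take urn from A; A=[quill,keg] B=[rod,node,lathe,knob,iron] C=[drum,fin,urn]
Tick 4: prefer B, take rod from B; A=[quill,keg] B=[node,lathe,knob,iron] C=[drum,fin,urn,rod]
Tick 5: prefer A, take quill from A; A=[keg] B=[node,lathe,knob,iron] C=[drum,fin,urn,rod,quill]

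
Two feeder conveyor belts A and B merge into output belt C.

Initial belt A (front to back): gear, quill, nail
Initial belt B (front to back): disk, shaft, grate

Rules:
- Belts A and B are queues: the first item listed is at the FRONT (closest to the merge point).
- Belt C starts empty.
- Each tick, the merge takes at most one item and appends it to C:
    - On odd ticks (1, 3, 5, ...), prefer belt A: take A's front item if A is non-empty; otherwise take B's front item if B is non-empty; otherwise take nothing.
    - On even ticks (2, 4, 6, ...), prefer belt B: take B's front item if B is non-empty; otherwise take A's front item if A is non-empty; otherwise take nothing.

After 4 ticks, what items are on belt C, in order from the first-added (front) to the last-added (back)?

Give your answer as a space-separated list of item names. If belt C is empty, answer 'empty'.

Answer: gear disk quill shaft

Derivation:
Tick 1: prefer A, take gear from A; A=[quill,nail] B=[disk,shaft,grate] C=[gear]
Tick 2: prefer B, take disk from B; A=[quill,nail] B=[shaft,grate] C=[gear,disk]
Tick 3: prefer A, take quill from A; A=[nail] B=[shaft,grate] C=[gear,disk,quill]
Tick 4: prefer B, take shaft from B; A=[nail] B=[grate] C=[gear,disk,quill,shaft]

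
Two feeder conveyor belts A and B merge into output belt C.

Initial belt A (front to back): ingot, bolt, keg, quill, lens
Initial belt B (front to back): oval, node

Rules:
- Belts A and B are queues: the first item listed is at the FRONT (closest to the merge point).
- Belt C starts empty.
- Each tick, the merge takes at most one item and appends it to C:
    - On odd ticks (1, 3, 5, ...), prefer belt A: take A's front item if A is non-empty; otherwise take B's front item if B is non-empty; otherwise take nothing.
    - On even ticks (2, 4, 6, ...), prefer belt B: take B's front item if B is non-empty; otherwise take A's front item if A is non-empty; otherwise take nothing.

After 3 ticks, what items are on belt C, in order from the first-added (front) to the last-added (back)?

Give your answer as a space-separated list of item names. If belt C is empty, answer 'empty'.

Answer: ingot oval bolt

Derivation:
Tick 1: prefer A, take ingot from A; A=[bolt,keg,quill,lens] B=[oval,node] C=[ingot]
Tick 2: prefer B, take oval from B; A=[bolt,keg,quill,lens] B=[node] C=[ingot,oval]
Tick 3: prefer A, take bolt from A; A=[keg,quill,lens] B=[node] C=[ingot,oval,bolt]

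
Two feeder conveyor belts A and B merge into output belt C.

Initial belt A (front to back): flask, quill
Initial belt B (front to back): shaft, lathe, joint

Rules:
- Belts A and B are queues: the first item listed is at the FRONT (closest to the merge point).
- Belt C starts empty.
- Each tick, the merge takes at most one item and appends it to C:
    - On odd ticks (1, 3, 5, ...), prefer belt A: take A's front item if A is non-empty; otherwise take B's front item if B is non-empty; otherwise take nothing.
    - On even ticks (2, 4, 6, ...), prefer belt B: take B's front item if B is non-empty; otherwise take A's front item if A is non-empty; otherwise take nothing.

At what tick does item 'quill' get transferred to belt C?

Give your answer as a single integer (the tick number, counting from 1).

Tick 1: prefer A, take flask from A; A=[quill] B=[shaft,lathe,joint] C=[flask]
Tick 2: prefer B, take shaft from B; A=[quill] B=[lathe,joint] C=[flask,shaft]
Tick 3: prefer A, take quill from A; A=[-] B=[lathe,joint] C=[flask,shaft,quill]

Answer: 3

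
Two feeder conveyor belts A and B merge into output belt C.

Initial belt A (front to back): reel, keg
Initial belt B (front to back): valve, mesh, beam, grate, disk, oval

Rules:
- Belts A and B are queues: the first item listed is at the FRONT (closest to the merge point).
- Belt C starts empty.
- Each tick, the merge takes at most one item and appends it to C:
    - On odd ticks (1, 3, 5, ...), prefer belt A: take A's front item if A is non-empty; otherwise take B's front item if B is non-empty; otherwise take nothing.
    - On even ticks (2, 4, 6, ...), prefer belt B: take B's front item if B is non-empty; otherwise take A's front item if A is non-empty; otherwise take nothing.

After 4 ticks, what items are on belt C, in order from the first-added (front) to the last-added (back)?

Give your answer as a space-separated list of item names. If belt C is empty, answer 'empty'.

Tick 1: prefer A, take reel from A; A=[keg] B=[valve,mesh,beam,grate,disk,oval] C=[reel]
Tick 2: prefer B, take valve from B; A=[keg] B=[mesh,beam,grate,disk,oval] C=[reel,valve]
Tick 3: prefer A, take keg from A; A=[-] B=[mesh,beam,grate,disk,oval] C=[reel,valve,keg]
Tick 4: prefer B, take mesh from B; A=[-] B=[beam,grate,disk,oval] C=[reel,valve,keg,mesh]

Answer: reel valve keg mesh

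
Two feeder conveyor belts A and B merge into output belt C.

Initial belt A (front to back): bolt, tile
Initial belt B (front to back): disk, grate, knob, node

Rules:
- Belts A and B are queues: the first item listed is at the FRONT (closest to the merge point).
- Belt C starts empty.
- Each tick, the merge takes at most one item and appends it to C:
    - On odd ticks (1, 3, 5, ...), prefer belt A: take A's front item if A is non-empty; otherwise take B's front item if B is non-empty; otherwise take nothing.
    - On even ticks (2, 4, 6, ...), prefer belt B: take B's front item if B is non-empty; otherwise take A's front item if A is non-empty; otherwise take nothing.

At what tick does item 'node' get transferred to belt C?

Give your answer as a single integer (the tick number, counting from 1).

Tick 1: prefer A, take bolt from A; A=[tile] B=[disk,grate,knob,node] C=[bolt]
Tick 2: prefer B, take disk from B; A=[tile] B=[grate,knob,node] C=[bolt,disk]
Tick 3: prefer A, take tile from A; A=[-] B=[grate,knob,node] C=[bolt,disk,tile]
Tick 4: prefer B, take grate from B; A=[-] B=[knob,node] C=[bolt,disk,tile,grate]
Tick 5: prefer A, take knob from B; A=[-] B=[node] C=[bolt,disk,tile,grate,knob]
Tick 6: prefer B, take node from B; A=[-] B=[-] C=[bolt,disk,tile,grate,knob,node]

Answer: 6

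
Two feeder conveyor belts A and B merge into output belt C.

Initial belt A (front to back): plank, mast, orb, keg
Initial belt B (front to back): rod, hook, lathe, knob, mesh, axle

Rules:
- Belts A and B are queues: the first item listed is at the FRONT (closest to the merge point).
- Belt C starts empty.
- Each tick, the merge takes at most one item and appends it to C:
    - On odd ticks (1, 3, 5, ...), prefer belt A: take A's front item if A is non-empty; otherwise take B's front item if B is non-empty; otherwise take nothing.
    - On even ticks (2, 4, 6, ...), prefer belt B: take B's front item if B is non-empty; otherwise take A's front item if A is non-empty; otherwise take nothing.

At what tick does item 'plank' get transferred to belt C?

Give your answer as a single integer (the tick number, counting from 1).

Answer: 1

Derivation:
Tick 1: prefer A, take plank from A; A=[mast,orb,keg] B=[rod,hook,lathe,knob,mesh,axle] C=[plank]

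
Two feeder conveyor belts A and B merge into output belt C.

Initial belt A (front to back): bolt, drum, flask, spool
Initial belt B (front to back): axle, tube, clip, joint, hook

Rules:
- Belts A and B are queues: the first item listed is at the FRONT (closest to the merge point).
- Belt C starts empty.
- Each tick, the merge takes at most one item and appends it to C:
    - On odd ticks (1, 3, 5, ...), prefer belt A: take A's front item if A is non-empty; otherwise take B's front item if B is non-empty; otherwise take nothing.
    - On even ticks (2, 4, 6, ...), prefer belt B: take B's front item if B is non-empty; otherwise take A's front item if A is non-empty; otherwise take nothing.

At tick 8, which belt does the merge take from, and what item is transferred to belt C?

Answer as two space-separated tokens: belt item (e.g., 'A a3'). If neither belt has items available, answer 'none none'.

Answer: B joint

Derivation:
Tick 1: prefer A, take bolt from A; A=[drum,flask,spool] B=[axle,tube,clip,joint,hook] C=[bolt]
Tick 2: prefer B, take axle from B; A=[drum,flask,spool] B=[tube,clip,joint,hook] C=[bolt,axle]
Tick 3: prefer A, take drum from A; A=[flask,spool] B=[tube,clip,joint,hook] C=[bolt,axle,drum]
Tick 4: prefer B, take tube from B; A=[flask,spool] B=[clip,joint,hook] C=[bolt,axle,drum,tube]
Tick 5: prefer A, take flask from A; A=[spool] B=[clip,joint,hook] C=[bolt,axle,drum,tube,flask]
Tick 6: prefer B, take clip from B; A=[spool] B=[joint,hook] C=[bolt,axle,drum,tube,flask,clip]
Tick 7: prefer A, take spool from A; A=[-] B=[joint,hook] C=[bolt,axle,drum,tube,flask,clip,spool]
Tick 8: prefer B, take joint from B; A=[-] B=[hook] C=[bolt,axle,drum,tube,flask,clip,spool,joint]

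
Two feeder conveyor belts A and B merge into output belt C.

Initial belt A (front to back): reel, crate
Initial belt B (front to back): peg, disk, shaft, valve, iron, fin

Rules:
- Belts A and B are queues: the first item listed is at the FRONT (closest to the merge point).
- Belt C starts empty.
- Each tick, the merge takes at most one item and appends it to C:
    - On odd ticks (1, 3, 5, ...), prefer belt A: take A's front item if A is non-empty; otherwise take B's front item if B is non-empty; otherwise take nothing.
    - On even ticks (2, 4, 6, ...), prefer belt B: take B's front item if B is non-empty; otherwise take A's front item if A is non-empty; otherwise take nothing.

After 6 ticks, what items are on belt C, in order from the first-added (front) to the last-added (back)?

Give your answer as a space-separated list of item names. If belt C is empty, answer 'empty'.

Answer: reel peg crate disk shaft valve

Derivation:
Tick 1: prefer A, take reel from A; A=[crate] B=[peg,disk,shaft,valve,iron,fin] C=[reel]
Tick 2: prefer B, take peg from B; A=[crate] B=[disk,shaft,valve,iron,fin] C=[reel,peg]
Tick 3: prefer A, take crate from A; A=[-] B=[disk,shaft,valve,iron,fin] C=[reel,peg,crate]
Tick 4: prefer B, take disk from B; A=[-] B=[shaft,valve,iron,fin] C=[reel,peg,crate,disk]
Tick 5: prefer A, take shaft from B; A=[-] B=[valve,iron,fin] C=[reel,peg,crate,disk,shaft]
Tick 6: prefer B, take valve from B; A=[-] B=[iron,fin] C=[reel,peg,crate,disk,shaft,valve]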